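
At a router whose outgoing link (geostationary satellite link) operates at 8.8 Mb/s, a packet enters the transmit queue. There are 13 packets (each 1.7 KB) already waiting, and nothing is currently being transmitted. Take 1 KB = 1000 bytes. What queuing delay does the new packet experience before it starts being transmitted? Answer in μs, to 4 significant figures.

20090 μs

Each queued packet: L/R = 13600/8800000 = 1545.45 μs.
13 queued → 20090.9 μs.
Queuing delay = 20090 μs.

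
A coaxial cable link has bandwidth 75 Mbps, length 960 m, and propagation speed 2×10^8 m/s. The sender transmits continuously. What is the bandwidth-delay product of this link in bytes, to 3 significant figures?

45.0 bytes

Propagation delay = 960 / 200000000 = 4.8e-06 s.
BDP = R × t_prop = 75000000 × 4.8e-06 = 360 bits.
In bytes: 360/8 = 45.0 bytes.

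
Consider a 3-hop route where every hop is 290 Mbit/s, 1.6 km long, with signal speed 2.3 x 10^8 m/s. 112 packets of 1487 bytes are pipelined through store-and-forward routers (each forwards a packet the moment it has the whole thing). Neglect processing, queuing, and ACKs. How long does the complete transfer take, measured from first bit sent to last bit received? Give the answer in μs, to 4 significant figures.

Per-hop transmission t_tx = L/R = 11896/290000000 = 41.0207 μs.
Per-hop propagation t_prop = 1600/2.3e+08 = 6.95652 μs.
Pipeline fill: first packet needs 3·t_tx to clear all hops; remaining 111 packets each add one t_tx.
Total = (3+112-1)·t_tx + 3·t_prop = 114·41.0207 + 3·6.95652 = 4697 μs.

4697 μs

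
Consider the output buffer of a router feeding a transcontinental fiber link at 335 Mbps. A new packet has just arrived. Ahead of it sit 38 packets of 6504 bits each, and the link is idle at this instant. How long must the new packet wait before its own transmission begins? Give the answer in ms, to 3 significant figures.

0.738 ms

Each queued packet: L/R = 6504/335000000 = 0.0194149 ms.
38 queued → 0.737767 ms.
Queuing delay = 0.738 ms.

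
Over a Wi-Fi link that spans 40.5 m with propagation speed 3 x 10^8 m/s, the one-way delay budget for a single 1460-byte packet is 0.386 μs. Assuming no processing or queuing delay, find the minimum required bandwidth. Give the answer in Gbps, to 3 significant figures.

L = 11680 bits.
Propagation delay = 40.5 / 300000000 = 0.135 μs.
Transmission budget = 0.386 − 0.135 = 0.251 μs.
R ≥ L / t_tx = 11680 bits / 2.51e-07 s = 46.5 Gbps.

46.5 Gbps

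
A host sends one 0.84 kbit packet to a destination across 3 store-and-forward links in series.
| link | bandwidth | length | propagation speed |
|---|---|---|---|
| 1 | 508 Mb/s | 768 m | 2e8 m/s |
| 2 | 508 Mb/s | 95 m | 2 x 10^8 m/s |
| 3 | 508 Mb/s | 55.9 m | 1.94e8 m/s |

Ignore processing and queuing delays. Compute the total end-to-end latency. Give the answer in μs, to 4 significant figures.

L = 840 bits.
Transmission delay per hop = L/R = 840/508000000 = 1.65354 μs; 3 hops → 4.96063 μs.
Propagation delays (d/s per hop): 3.84, 0.475, 0.288144 μs; sum = 4.60314 μs.
End-to-end = 9.564 μs.

9.564 μs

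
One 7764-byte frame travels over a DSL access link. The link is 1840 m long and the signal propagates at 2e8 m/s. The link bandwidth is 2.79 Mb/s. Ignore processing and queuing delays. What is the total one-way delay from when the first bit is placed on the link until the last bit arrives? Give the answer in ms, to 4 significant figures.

L = 7764 × 8 = 62112 bits.
Transmission delay = L/R = 62112 / 2790000 = 22.2624 ms.
Propagation delay = d/s = 1840 m / 200000000 m/s = 0.0092 ms.
Total = 22.27 ms.

22.27 ms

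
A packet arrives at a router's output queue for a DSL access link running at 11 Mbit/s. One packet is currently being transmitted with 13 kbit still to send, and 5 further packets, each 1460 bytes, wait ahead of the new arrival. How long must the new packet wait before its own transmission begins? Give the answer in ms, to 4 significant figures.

6.491 ms

Each queued packet: L/R = 11680/11000000 = 1.06182 ms.
5 queued → 5.30909 ms.
Plus remaining 13000 bits of current packet: 1.18182 ms.
Queuing delay = 6.491 ms.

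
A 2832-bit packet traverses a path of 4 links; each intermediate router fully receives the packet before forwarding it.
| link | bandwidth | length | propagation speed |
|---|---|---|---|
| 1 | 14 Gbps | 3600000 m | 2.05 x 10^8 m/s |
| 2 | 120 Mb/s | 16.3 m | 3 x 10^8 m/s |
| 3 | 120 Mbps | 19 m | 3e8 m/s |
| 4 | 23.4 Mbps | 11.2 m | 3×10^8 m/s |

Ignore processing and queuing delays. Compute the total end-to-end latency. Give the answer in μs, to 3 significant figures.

Transmission delays (L/R per hop): 0.202286, 23.6, 23.6, 121.026 μs; sum = 168.428 μs.
Propagation delays (d/s per hop): 17561, 0.0543333, 0.0633333, 0.0373333 μs; sum = 17561.1 μs.
End-to-end = 17700 μs.

17700 μs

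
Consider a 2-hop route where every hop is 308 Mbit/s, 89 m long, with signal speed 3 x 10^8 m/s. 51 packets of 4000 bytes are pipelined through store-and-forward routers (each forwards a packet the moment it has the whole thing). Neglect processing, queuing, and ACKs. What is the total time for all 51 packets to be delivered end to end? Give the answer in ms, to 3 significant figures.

5.40 ms

Per-hop transmission t_tx = L/R = 32000/308000000 = 0.103896 ms.
Per-hop propagation t_prop = 89/300000000 = 0.000296667 ms.
Pipeline fill: first packet needs 2·t_tx to clear all hops; remaining 50 packets each add one t_tx.
Total = (2+51-1)·t_tx + 2·t_prop = 52·0.103896 + 2·0.000296667 = 5.40 ms.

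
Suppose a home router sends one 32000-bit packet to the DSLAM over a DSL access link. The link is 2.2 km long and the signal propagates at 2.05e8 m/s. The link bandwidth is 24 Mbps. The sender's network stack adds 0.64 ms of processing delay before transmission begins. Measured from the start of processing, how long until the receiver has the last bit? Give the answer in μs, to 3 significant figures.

Transmission delay = L/R = 32000 / 24000000 = 1333.33 μs.
Propagation delay = d/s = 2200 m / 2.05e+08 m/s = 10.7317 μs.
Plus processing delay 0.64 ms = 640 μs.
Total = 1980 μs.

1980 μs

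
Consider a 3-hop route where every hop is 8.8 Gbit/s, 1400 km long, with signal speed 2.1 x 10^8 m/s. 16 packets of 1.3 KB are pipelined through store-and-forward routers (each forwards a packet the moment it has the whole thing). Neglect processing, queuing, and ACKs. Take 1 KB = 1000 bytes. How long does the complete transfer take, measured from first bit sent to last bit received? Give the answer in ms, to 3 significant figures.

Per-hop transmission t_tx = L/R = 10400/8800000000 = 0.00118182 ms.
Per-hop propagation t_prop = 1400000/210000000 = 6.66667 ms.
Pipeline fill: first packet needs 3·t_tx to clear all hops; remaining 15 packets each add one t_tx.
Total = (3+16-1)·t_tx + 3·t_prop = 18·0.00118182 + 3·6.66667 = 20.0 ms.

20.0 ms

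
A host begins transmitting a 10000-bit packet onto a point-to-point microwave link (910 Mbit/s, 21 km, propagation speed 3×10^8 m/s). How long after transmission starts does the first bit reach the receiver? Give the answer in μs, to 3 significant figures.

First bit experiences only propagation delay: d/s = 21000/300000000 = 70.0 μs.

70.0 μs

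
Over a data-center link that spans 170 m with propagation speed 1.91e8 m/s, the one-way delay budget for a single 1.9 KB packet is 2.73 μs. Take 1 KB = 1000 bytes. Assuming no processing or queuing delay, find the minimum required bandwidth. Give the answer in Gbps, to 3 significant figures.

8.26 Gbps

L = 15200 bits.
Propagation delay = 170 / 191000000 = 0.890052 μs.
Transmission budget = 2.73 − 0.890052 = 1.83995 μs.
R ≥ L / t_tx = 15200 bits / 1.83995e-06 s = 8.26 Gbps.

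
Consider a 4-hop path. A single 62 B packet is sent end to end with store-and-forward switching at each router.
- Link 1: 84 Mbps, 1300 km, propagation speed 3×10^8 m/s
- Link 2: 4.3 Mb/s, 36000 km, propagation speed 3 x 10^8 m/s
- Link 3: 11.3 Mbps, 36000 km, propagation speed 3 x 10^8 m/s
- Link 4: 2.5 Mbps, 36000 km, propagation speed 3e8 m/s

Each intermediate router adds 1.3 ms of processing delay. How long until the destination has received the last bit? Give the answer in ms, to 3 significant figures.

369 ms

L = 62 × 8 = 496 bits.
Transmission delays (L/R per hop): 0.00590476, 0.115349, 0.0438938, 0.1984 ms; sum = 0.363547 ms.
Propagation delays (d/s per hop): 4.33333, 120, 120, 120 ms; sum = 364.333 ms.
Processing at 3 router(s): 3 × 1.3 ms = 3.9 ms.
End-to-end = 369 ms.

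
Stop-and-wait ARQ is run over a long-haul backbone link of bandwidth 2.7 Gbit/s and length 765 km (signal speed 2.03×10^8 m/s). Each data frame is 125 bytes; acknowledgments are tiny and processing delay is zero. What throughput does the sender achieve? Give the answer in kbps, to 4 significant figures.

t_tx = L/R = 1000/2700000000 = 3.7037e-07 s.
t_prop = 765000/2.03e+08 = 0.00376847 s; RTT = 0.00753695 s.
Cycle = t_tx + RTT = 0.00753732 s.
Throughput = L / cycle = 1000 / 0.00753732 = 132.7 kbps.

132.7 kbps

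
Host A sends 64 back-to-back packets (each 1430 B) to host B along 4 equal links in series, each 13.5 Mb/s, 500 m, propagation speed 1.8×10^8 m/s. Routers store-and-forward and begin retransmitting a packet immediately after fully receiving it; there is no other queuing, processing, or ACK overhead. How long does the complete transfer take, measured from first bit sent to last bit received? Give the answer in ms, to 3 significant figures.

Per-hop transmission t_tx = L/R = 11440/13500000 = 0.847407 ms.
Per-hop propagation t_prop = 500/180000000 = 0.00277778 ms.
Pipeline fill: first packet needs 4·t_tx to clear all hops; remaining 63 packets each add one t_tx.
Total = (4+64-1)·t_tx + 4·t_prop = 67·0.847407 + 4·0.00277778 = 56.8 ms.

56.8 ms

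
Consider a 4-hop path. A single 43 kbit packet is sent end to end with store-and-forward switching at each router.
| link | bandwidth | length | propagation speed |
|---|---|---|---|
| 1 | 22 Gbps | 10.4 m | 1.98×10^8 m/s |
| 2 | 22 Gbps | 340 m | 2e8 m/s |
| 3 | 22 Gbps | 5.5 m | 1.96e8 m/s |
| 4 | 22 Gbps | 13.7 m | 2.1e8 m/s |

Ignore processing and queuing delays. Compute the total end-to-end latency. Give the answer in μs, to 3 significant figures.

L = 43000 bits.
Transmission delay per hop = L/R = 43000/22000000000 = 1.95455 μs; 4 hops → 7.81818 μs.
Propagation delays (d/s per hop): 0.0525253, 1.7, 0.0280612, 0.0652381 μs; sum = 1.84582 μs.
End-to-end = 9.66 μs.

9.66 μs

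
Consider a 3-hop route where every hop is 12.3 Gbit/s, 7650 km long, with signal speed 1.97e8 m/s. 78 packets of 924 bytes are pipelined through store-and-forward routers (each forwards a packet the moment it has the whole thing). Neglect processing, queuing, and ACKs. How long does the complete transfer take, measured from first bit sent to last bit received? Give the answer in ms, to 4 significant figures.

Per-hop transmission t_tx = L/R = 7392/12300000000 = 0.000600976 ms.
Per-hop propagation t_prop = 7650000/197000000 = 38.8325 ms.
Pipeline fill: first packet needs 3·t_tx to clear all hops; remaining 77 packets each add one t_tx.
Total = (3+78-1)·t_tx + 3·t_prop = 80·0.000600976 + 3·38.8325 = 116.5 ms.

116.5 ms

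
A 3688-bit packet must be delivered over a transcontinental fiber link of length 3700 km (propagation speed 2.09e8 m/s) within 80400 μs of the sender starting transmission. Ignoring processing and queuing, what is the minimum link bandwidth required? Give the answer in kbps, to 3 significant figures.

58.8 kbps

Propagation delay = 3700000 / 209000000 = 17703.3 μs.
Transmission budget = 80400 − 17703.3 = 62696.7 μs.
R ≥ L / t_tx = 3688 bits / 0.0626967 s = 58.8 kbps.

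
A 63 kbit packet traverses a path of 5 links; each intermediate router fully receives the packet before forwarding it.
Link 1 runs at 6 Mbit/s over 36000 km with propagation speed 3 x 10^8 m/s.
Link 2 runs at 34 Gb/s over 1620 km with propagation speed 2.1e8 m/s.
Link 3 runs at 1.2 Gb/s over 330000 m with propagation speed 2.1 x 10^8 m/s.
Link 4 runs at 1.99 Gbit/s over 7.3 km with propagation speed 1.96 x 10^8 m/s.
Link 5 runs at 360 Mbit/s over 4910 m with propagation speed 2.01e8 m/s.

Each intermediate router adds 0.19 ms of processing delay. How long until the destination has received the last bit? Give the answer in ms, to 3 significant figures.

141 ms

L = 63000 bits.
Transmission delays (L/R per hop): 10.5, 0.00185294, 0.0525, 0.0316583, 0.175 ms; sum = 10.761 ms.
Propagation delays (d/s per hop): 120, 7.71429, 1.57143, 0.0372449, 0.0244279 ms; sum = 129.347 ms.
Processing at 4 router(s): 4 × 0.19 ms = 0.76 ms.
End-to-end = 141 ms.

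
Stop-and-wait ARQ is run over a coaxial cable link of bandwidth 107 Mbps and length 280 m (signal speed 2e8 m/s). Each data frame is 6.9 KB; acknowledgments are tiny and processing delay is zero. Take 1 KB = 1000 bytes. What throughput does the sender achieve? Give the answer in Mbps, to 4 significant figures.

t_tx = L/R = 55200/107000000 = 0.000515888 s.
t_prop = 280/200000000 = 1.4e-06 s; RTT = 2.8e-06 s.
Cycle = t_tx + RTT = 0.000518688 s.
Throughput = L / cycle = 55200 / 0.000518688 = 106.4 Mbps.

106.4 Mbps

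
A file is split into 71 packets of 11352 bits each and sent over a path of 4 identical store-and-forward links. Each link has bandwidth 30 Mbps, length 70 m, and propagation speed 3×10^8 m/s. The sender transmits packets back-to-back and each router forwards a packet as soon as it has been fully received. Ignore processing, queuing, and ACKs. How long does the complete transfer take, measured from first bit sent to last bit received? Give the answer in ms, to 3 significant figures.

Per-hop transmission t_tx = L/R = 11352/30000000 = 0.3784 ms.
Per-hop propagation t_prop = 70/300000000 = 0.000233333 ms.
Pipeline fill: first packet needs 4·t_tx to clear all hops; remaining 70 packets each add one t_tx.
Total = (4+71-1)·t_tx + 4·t_prop = 74·0.3784 + 4·0.000233333 = 28.0 ms.

28.0 ms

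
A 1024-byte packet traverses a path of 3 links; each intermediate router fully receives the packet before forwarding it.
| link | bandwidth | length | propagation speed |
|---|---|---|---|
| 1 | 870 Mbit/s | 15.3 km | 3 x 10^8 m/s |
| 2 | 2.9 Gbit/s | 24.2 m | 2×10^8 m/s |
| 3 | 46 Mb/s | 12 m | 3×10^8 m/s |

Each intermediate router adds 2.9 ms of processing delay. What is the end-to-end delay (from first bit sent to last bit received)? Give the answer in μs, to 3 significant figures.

L = 1024 × 8 = 8192 bits.
Transmission delays (L/R per hop): 9.41609, 2.82483, 178.087 μs; sum = 190.328 μs.
Propagation delays (d/s per hop): 51, 0.121, 0.04 μs; sum = 51.161 μs.
Processing at 2 router(s): 2 × 2.9 ms = 5800 μs.
End-to-end = 6040 μs.

6040 μs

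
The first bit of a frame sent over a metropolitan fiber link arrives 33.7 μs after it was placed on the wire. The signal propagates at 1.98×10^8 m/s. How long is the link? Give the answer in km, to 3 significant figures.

6.67 km

d = s × t_prop = 198000000 × 3.37e-05 = 6.67 km.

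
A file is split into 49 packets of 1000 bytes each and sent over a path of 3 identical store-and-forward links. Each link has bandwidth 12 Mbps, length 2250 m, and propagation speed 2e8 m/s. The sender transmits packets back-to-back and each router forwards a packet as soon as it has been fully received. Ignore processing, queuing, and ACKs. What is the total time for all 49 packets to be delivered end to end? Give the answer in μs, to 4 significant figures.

Per-hop transmission t_tx = L/R = 8000/12000000 = 666.667 μs.
Per-hop propagation t_prop = 2250/200000000 = 11.25 μs.
Pipeline fill: first packet needs 3·t_tx to clear all hops; remaining 48 packets each add one t_tx.
Total = (3+49-1)·t_tx + 3·t_prop = 51·666.667 + 3·11.25 = 34030 μs.

34030 μs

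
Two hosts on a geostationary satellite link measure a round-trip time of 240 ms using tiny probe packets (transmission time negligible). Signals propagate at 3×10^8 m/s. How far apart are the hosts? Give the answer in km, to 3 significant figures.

One-way propagation = RTT/2 = 120 ms.
d = s × t = 300000000 × 0.12 = 36000 km.

36000 km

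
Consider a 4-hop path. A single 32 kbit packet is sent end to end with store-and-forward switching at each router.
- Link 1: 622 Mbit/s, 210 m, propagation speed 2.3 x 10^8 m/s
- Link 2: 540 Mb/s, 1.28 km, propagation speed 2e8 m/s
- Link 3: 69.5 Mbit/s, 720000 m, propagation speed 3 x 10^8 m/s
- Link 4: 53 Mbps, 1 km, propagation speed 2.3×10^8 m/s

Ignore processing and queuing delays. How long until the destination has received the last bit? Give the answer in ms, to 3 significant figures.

3.59 ms

L = 32000 bits.
Transmission delays (L/R per hop): 0.0514469, 0.0592593, 0.460432, 0.603774 ms; sum = 1.17491 ms.
Propagation delays (d/s per hop): 0.000913043, 0.0064, 2.4, 0.00434783 ms; sum = 2.41166 ms.
End-to-end = 3.59 ms.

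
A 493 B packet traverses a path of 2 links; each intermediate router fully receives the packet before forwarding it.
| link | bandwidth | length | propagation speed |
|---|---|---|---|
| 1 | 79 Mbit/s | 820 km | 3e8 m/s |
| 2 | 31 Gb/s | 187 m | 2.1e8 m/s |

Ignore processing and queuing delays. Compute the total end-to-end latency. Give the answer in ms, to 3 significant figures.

2.78 ms

L = 493 × 8 = 3944 bits.
Transmission delays (L/R per hop): 0.0499241, 0.000127226 ms; sum = 0.0500513 ms.
Propagation delays (d/s per hop): 2.73333, 0.000890476 ms; sum = 2.73422 ms.
End-to-end = 2.78 ms.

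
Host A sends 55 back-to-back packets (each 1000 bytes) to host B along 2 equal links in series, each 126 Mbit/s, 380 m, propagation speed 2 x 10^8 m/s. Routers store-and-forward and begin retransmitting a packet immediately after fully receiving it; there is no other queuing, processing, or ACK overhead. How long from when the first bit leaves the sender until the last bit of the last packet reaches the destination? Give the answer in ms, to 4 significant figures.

Per-hop transmission t_tx = L/R = 8000/126000000 = 0.0634921 ms.
Per-hop propagation t_prop = 380/200000000 = 0.0019 ms.
Pipeline fill: first packet needs 2·t_tx to clear all hops; remaining 54 packets each add one t_tx.
Total = (2+55-1)·t_tx + 2·t_prop = 56·0.0634921 + 2·0.0019 = 3.559 ms.

3.559 ms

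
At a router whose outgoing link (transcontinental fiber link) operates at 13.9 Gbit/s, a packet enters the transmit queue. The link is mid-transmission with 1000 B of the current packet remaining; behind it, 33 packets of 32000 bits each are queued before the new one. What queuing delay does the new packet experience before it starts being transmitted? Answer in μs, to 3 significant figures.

76.5 μs

Each queued packet: L/R = 32000/13900000000 = 2.30216 μs.
33 queued → 75.9712 μs.
Plus remaining 8000 bits of current packet: 0.57554 μs.
Queuing delay = 76.5 μs.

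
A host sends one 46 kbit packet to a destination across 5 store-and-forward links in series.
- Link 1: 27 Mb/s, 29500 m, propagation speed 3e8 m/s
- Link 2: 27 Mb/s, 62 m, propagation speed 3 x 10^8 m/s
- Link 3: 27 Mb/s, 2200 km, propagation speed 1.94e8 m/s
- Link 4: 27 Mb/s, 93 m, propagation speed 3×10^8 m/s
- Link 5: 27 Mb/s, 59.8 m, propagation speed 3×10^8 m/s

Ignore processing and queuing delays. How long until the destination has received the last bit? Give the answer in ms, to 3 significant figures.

20.0 ms

L = 46000 bits.
Transmission delay per hop = L/R = 46000/27000000 = 1.7037 ms; 5 hops → 8.51852 ms.
Propagation delays (d/s per hop): 0.0983333, 0.000206667, 11.3402, 0.00031, 0.000199333 ms; sum = 11.4393 ms.
End-to-end = 20.0 ms.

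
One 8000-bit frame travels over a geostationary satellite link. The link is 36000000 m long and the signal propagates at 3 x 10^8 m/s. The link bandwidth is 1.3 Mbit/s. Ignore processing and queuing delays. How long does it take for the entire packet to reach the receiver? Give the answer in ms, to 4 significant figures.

Transmission delay = L/R = 8000 / 1300000 = 6.15385 ms.
Propagation delay = d/s = 36000000 m / 300000000 m/s = 120 ms.
Total = 126.2 ms.

126.2 ms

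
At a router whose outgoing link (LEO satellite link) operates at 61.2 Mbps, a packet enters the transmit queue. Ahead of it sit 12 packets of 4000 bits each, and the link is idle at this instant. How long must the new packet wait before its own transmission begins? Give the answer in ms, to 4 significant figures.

Each queued packet: L/R = 4000/61200000 = 0.0653595 ms.
12 queued → 0.784314 ms.
Queuing delay = 0.7843 ms.

0.7843 ms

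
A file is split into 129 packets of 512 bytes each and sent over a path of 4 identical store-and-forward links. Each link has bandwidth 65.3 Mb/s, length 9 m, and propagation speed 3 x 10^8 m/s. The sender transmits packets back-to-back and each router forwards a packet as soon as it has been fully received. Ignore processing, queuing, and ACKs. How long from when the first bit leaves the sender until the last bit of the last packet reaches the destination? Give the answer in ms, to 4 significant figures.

Per-hop transmission t_tx = L/R = 4096/65300000 = 0.0627259 ms.
Per-hop propagation t_prop = 9/300000000 = 3e-05 ms.
Pipeline fill: first packet needs 4·t_tx to clear all hops; remaining 128 packets each add one t_tx.
Total = (4+129-1)·t_tx + 4·t_prop = 132·0.0627259 + 4·3e-05 = 8.280 ms.

8.280 ms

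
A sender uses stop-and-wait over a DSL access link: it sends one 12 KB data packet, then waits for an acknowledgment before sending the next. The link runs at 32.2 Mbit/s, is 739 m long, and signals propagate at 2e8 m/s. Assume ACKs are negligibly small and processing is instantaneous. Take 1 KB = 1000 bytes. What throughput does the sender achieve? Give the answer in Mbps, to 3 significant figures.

32.1 Mbps

t_tx = L/R = 96000/3.22e+07 = 0.00298137 s.
t_prop = 739/200000000 = 3.695e-06 s; RTT = 7.39e-06 s.
Cycle = t_tx + RTT = 0.00298876 s.
Throughput = L / cycle = 96000 / 0.00298876 = 32.1 Mbps.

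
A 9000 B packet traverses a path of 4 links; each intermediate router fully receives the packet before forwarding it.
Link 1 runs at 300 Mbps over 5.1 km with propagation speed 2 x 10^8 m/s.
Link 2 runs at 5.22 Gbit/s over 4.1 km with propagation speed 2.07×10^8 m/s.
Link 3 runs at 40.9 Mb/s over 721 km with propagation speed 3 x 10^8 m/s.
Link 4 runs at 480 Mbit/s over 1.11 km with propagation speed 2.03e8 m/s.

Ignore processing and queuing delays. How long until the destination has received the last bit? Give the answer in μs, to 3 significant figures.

4620 μs

L = 9000 × 8 = 72000 bits.
Transmission delays (L/R per hop): 240, 13.7931, 1760.39, 150 μs; sum = 2164.18 μs.
Propagation delays (d/s per hop): 25.5, 19.8068, 2403.33, 5.46798 μs; sum = 2454.11 μs.
End-to-end = 4620 μs.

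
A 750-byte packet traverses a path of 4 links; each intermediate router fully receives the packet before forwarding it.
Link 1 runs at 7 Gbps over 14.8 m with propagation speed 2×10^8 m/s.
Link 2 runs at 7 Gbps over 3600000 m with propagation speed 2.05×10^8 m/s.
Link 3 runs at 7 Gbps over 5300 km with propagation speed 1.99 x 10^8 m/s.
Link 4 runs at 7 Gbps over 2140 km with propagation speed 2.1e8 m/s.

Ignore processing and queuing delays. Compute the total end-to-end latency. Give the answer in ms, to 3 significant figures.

L = 750 × 8 = 6000 bits.
Transmission delay per hop = L/R = 6000/7000000000 = 0.000857143 ms; 4 hops → 0.00342857 ms.
Propagation delays (d/s per hop): 7.4e-05, 17.561, 26.6332, 10.1905 ms; sum = 54.3847 ms.
End-to-end = 54.4 ms.

54.4 ms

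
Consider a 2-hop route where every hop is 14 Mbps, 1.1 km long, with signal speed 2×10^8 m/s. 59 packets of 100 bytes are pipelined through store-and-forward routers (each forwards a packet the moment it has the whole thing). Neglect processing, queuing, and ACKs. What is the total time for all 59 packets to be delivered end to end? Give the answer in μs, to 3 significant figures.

3440 μs

Per-hop transmission t_tx = L/R = 800/14000000 = 57.1429 μs.
Per-hop propagation t_prop = 1100/200000000 = 5.5 μs.
Pipeline fill: first packet needs 2·t_tx to clear all hops; remaining 58 packets each add one t_tx.
Total = (2+59-1)·t_tx + 2·t_prop = 60·57.1429 + 2·5.5 = 3440 μs.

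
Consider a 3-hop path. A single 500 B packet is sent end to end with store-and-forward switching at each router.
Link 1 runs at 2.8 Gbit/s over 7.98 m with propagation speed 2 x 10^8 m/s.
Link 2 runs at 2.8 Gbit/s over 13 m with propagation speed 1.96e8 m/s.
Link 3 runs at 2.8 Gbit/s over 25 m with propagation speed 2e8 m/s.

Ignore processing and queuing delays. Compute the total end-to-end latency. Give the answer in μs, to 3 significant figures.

4.52 μs

L = 500 × 8 = 4000 bits.
Transmission delay per hop = L/R = 4000/2800000000 = 1.42857 μs; 3 hops → 4.28571 μs.
Propagation delays (d/s per hop): 0.0399, 0.0663265, 0.125 μs; sum = 0.231227 μs.
End-to-end = 4.52 μs.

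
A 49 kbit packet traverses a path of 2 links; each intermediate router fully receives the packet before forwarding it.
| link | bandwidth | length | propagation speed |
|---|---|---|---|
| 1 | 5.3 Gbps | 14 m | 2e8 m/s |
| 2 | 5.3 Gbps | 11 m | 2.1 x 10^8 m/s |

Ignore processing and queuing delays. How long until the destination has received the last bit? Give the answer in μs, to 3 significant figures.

18.6 μs

L = 49000 bits.
Transmission delay per hop = L/R = 49000/5300000000 = 9.24528 μs; 2 hops → 18.4906 μs.
Propagation delays (d/s per hop): 0.07, 0.052381 μs; sum = 0.122381 μs.
End-to-end = 18.6 μs.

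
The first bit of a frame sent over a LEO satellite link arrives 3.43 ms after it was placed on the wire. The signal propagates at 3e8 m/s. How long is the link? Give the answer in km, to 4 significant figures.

1029 km

d = s × t_prop = 300000000 × 0.00343 = 1029 km.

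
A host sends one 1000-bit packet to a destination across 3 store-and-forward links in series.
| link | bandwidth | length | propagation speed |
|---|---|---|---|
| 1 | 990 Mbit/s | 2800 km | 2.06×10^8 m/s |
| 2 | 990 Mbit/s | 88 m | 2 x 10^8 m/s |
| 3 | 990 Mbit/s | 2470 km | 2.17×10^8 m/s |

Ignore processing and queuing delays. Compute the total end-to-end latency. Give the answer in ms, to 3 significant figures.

Transmission delay per hop = L/R = 1000/990000000 = 0.0010101 ms; 3 hops → 0.0030303 ms.
Propagation delays (d/s per hop): 13.5922, 0.00044, 11.3825 ms; sum = 24.9752 ms.
End-to-end = 25.0 ms.

25.0 ms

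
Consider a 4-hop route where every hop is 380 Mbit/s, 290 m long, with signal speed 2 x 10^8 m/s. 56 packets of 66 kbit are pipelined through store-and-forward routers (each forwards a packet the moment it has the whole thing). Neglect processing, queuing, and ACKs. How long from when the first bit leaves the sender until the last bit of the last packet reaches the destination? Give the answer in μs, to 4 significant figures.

10250 μs

Per-hop transmission t_tx = L/R = 66000/380000000 = 173.684 μs.
Per-hop propagation t_prop = 290/200000000 = 1.45 μs.
Pipeline fill: first packet needs 4·t_tx to clear all hops; remaining 55 packets each add one t_tx.
Total = (4+56-1)·t_tx + 4·t_prop = 59·173.684 + 4·1.45 = 10250 μs.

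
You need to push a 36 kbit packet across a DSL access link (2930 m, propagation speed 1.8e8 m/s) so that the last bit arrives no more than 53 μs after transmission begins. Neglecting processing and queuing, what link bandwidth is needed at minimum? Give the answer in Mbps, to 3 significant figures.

Propagation delay = 2930 / 180000000 = 16.2778 μs.
Transmission budget = 53 − 16.2778 = 36.7222 μs.
R ≥ L / t_tx = 36000 bits / 3.67222e-05 s = 980 Mbps.

980 Mbps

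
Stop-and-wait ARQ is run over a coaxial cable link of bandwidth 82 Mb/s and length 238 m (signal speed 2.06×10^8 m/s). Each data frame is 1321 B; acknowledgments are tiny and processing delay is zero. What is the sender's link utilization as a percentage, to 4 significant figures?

98.24 %

t_tx = L/R = 10568/82000000 = 0.000128878 s.
t_prop = 238/206000000 = 1.15534e-06 s; RTT = 2.31068e-06 s.
Cycle = t_tx + RTT = 0.000131189 s.
Utilization = t_tx / cycle = 0.000128878/0.000131189 = 98.24 %.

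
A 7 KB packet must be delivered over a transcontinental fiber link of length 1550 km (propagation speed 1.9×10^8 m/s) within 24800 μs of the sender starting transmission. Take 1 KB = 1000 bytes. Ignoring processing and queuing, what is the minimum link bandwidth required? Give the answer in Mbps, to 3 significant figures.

L = 56000 bits.
Propagation delay = 1550000 / 190000000 = 8157.89 μs.
Transmission budget = 24800 − 8157.89 = 16642.1 μs.
R ≥ L / t_tx = 56000 bits / 0.0166421 s = 3.36 Mbps.

3.36 Mbps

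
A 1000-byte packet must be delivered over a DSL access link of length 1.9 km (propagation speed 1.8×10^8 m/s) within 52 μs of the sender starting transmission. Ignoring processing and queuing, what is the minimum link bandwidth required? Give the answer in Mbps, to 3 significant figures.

193 Mbps

L = 8000 bits.
Propagation delay = 1900 / 180000000 = 10.5556 μs.
Transmission budget = 52 − 10.5556 = 41.4444 μs.
R ≥ L / t_tx = 8000 bits / 4.14444e-05 s = 193 Mbps.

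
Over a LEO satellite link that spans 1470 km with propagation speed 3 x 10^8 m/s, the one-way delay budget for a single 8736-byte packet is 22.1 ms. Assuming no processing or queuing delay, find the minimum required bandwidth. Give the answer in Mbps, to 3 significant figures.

L = 69888 bits.
Propagation delay = 1470000 / 300000000 = 4.9 ms.
Transmission budget = 22.1 − 4.9 = 17.2 ms.
R ≥ L / t_tx = 69888 bits / 0.0172 s = 4.06 Mbps.

4.06 Mbps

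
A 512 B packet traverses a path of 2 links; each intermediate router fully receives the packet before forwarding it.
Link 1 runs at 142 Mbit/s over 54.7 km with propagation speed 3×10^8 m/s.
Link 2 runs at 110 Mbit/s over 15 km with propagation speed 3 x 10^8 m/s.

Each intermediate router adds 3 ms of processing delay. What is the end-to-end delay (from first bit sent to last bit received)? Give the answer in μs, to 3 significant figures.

3300 μs

L = 512 × 8 = 4096 bits.
Transmission delays (L/R per hop): 28.8451, 37.2364 μs; sum = 66.0814 μs.
Propagation delays (d/s per hop): 182.333, 50 μs; sum = 232.333 μs.
Processing at 1 router(s): 1 × 3 ms = 3000 μs.
End-to-end = 3300 μs.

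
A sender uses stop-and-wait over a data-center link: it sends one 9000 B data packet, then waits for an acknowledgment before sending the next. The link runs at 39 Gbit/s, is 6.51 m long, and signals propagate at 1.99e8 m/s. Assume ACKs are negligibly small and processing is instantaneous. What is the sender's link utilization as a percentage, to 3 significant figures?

96.6 %

t_tx = L/R = 72000/39000000000 = 1.84615e-06 s.
t_prop = 6.51/199000000 = 3.27136e-08 s; RTT = 6.54271e-08 s.
Cycle = t_tx + RTT = 1.91158e-06 s.
Utilization = t_tx / cycle = 1.84615e-06/1.91158e-06 = 96.6 %.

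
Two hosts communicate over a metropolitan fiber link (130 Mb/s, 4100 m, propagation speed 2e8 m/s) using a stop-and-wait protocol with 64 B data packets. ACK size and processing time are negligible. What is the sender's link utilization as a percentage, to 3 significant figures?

8.76 %

t_tx = L/R = 512/130000000 = 3.93846e-06 s.
t_prop = 4100/200000000 = 2.05e-05 s; RTT = 4.1e-05 s.
Cycle = t_tx + RTT = 4.49385e-05 s.
Utilization = t_tx / cycle = 3.93846e-06/4.49385e-05 = 8.76 %.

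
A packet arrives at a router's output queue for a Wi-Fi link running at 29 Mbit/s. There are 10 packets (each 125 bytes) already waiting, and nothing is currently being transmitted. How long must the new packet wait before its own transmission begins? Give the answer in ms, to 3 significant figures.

Each queued packet: L/R = 1000/29000000 = 0.0344828 ms.
10 queued → 0.344828 ms.
Queuing delay = 0.345 ms.

0.345 ms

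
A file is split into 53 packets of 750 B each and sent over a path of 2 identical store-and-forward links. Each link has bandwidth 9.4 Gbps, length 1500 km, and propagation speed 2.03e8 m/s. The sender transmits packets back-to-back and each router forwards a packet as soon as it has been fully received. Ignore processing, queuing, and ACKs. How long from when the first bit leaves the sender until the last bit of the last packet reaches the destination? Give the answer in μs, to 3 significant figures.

14800 μs

Per-hop transmission t_tx = L/R = 6000/9400000000 = 0.638298 μs.
Per-hop propagation t_prop = 1500000/2.03e+08 = 7389.16 μs.
Pipeline fill: first packet needs 2·t_tx to clear all hops; remaining 52 packets each add one t_tx.
Total = (2+53-1)·t_tx + 2·t_prop = 54·0.638298 + 2·7389.16 = 14800 μs.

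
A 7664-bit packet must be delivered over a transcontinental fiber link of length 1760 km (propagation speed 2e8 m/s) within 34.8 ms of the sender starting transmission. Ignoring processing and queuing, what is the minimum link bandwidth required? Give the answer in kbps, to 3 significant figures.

Propagation delay = 1760000 / 200000000 = 8.8 ms.
Transmission budget = 34.8 − 8.8 = 26 ms.
R ≥ L / t_tx = 7664 bits / 0.026 s = 295 kbps.

295 kbps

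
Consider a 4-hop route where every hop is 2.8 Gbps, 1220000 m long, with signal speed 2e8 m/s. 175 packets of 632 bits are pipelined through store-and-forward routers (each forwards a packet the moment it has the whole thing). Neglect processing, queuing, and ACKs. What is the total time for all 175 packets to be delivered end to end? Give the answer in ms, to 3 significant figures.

Per-hop transmission t_tx = L/R = 632/2800000000 = 0.000225714 ms.
Per-hop propagation t_prop = 1220000/200000000 = 6.1 ms.
Pipeline fill: first packet needs 4·t_tx to clear all hops; remaining 174 packets each add one t_tx.
Total = (4+175-1)·t_tx + 4·t_prop = 178·0.000225714 + 4·6.1 = 24.4 ms.

24.4 ms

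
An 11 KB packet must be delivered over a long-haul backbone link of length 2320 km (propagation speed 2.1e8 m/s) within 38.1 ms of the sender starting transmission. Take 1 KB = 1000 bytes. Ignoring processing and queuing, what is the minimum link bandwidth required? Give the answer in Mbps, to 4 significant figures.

L = 88000 bits.
Propagation delay = 2320000 / 210000000 = 11.0476 ms.
Transmission budget = 38.1 − 11.0476 = 27.0524 ms.
R ≥ L / t_tx = 88000 bits / 0.0270524 s = 3.253 Mbps.

3.253 Mbps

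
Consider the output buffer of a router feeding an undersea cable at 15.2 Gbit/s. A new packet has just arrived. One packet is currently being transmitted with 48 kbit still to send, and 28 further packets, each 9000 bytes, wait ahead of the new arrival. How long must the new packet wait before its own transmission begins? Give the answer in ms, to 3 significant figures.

0.136 ms

Each queued packet: L/R = 72000/15200000000 = 0.00473684 ms.
28 queued → 0.132632 ms.
Plus remaining 48000 bits of current packet: 0.00315789 ms.
Queuing delay = 0.136 ms.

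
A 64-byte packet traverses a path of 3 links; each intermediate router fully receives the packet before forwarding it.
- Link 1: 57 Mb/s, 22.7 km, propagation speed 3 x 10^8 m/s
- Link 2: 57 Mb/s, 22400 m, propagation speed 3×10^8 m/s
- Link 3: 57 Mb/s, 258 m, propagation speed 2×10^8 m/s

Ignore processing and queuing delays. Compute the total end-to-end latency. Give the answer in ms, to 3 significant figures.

0.179 ms

L = 64 × 8 = 512 bits.
Transmission delay per hop = L/R = 512/57000000 = 0.00898246 ms; 3 hops → 0.0269474 ms.
Propagation delays (d/s per hop): 0.0756667, 0.0746667, 0.00129 ms; sum = 0.151623 ms.
End-to-end = 0.179 ms.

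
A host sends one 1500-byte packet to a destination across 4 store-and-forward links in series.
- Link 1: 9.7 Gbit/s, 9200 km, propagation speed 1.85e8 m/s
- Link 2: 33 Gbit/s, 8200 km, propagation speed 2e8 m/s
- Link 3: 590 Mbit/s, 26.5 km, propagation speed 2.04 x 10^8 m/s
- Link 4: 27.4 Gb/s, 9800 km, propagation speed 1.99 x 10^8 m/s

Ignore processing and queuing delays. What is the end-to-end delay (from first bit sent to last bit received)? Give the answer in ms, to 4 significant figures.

L = 1500 × 8 = 12000 bits.
Transmission delays (L/R per hop): 0.00123711, 0.000363636, 0.020339, 0.000437956 ms; sum = 0.0223777 ms.
Propagation delays (d/s per hop): 49.7297, 41, 0.129902, 49.2462 ms; sum = 140.106 ms.
End-to-end = 140.1 ms.

140.1 ms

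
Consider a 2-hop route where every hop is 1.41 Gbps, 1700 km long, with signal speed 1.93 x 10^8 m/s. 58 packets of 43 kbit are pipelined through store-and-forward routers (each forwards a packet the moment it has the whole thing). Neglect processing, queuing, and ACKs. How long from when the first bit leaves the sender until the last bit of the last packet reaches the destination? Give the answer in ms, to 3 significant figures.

19.4 ms

Per-hop transmission t_tx = L/R = 43000/1410000000 = 0.0304965 ms.
Per-hop propagation t_prop = 1700000/193000000 = 8.80829 ms.
Pipeline fill: first packet needs 2·t_tx to clear all hops; remaining 57 packets each add one t_tx.
Total = (2+58-1)·t_tx + 2·t_prop = 59·0.0304965 + 2·8.80829 = 19.4 ms.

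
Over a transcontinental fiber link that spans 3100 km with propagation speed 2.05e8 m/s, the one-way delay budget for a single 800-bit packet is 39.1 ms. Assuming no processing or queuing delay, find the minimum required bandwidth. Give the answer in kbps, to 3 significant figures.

33.4 kbps

Propagation delay = 3100000 / 2.05e+08 = 15.122 ms.
Transmission budget = 39.1 − 15.122 = 23.978 ms.
R ≥ L / t_tx = 800 bits / 0.023978 s = 33.4 kbps.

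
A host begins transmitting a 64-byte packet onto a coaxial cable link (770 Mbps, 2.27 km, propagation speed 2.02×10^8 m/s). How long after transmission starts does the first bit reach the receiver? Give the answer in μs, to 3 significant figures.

First bit experiences only propagation delay: d/s = 2270/202000000 = 11.2 μs.

11.2 μs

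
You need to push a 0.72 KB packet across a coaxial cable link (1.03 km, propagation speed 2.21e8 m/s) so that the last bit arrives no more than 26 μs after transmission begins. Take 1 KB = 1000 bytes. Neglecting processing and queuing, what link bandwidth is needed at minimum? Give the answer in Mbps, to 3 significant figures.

270 Mbps

L = 5760 bits.
Propagation delay = 1030 / 221000000 = 4.66063 μs.
Transmission budget = 26 − 4.66063 = 21.3394 μs.
R ≥ L / t_tx = 5760 bits / 2.13394e-05 s = 270 Mbps.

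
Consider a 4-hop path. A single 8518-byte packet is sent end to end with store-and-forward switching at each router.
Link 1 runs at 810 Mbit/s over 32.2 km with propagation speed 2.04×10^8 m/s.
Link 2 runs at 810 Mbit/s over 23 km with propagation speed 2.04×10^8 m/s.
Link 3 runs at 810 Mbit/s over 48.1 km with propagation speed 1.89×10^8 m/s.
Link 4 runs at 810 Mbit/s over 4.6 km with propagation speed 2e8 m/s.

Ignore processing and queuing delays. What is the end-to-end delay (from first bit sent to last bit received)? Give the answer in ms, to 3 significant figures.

0.885 ms

L = 8518 × 8 = 68144 bits.
Transmission delay per hop = L/R = 68144/810000000 = 0.0841284 ms; 4 hops → 0.336514 ms.
Propagation delays (d/s per hop): 0.157843, 0.112745, 0.254497, 0.023 ms; sum = 0.548086 ms.
End-to-end = 0.885 ms.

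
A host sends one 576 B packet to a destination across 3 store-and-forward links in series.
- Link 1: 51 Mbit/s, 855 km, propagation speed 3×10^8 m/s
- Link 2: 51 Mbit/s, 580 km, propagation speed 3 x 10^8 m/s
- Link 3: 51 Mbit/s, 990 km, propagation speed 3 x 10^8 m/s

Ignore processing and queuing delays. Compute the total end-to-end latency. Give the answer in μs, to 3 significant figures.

L = 576 × 8 = 4608 bits.
Transmission delay per hop = L/R = 4608/51000000 = 90.3529 μs; 3 hops → 271.059 μs.
Propagation delays (d/s per hop): 2850, 1933.33, 3300 μs; sum = 8083.33 μs.
End-to-end = 8350 μs.

8350 μs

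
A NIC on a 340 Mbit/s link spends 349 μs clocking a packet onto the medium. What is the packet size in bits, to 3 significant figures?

119000 bits

L = R × t_tx = 340000000 b/s × 0.000349 s = 118660 bits.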